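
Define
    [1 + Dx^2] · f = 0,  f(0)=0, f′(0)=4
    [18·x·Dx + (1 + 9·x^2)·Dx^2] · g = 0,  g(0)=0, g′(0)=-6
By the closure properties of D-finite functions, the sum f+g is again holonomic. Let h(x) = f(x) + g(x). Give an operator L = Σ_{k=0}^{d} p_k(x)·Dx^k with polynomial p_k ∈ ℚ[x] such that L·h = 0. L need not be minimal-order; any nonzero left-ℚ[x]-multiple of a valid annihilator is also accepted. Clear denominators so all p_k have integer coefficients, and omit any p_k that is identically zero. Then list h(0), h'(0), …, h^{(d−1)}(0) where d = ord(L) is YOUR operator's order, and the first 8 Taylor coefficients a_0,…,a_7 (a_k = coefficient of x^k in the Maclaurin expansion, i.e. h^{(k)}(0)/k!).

f: a_k = 0, 4, 0, -2/3, 0, 1/30, 0, -1/1260, …
g: a_k = 0, -6, 0, 18, 0, -486/5, 0, 4374/7, …
f+g: L₀ = lclm(L_f,L_g), ord ≤ 2+2.
L = (-1926·x + 17820·x^3 + 1458·x^5)·Dx + (-17 + 351·x^2 + 4617·x^4 + 729·x^6)·Dx^2 + (-1926·x + 17820·x^3 + 1458·x^5)·Dx^3 + (-17 + 351·x^2 + 4617·x^4 + 729·x^6)·Dx^4  (order 4).
h: a_k = 0, -2, 0, 52/3, 0, -583/6, 0, 787319/1260, …
ICs: h(0) = 0, h′(0) = -2, h′′(0) = 0, h′′′(0) = 104.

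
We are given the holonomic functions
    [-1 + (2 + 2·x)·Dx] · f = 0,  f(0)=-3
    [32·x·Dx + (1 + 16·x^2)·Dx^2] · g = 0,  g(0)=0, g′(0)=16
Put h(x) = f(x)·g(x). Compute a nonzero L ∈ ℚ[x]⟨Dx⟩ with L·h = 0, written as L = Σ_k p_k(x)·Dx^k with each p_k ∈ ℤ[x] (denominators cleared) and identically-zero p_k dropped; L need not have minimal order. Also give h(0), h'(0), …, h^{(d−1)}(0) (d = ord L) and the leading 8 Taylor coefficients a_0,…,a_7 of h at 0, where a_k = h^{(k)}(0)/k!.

f: a_k = -3, -3/2, 3/8, -3/16, 15/128, -21/256, 63/1024, -99/2048, …
g: a_k = 0, 16, 0, -256/3, 0, 4096/5, 0, -65536/7, …
Sym-product of L_f,L_g gives L₀ (≤ ord 2).
L = (3 - 64·x - 16·x^2) + (-4 + 124·x + 192·x^2 + 64·x^3)·Dx + (4 + 8·x + 68·x^2 + 128·x^3 + 64·x^4)·Dx^2  (order 2).
h: a_k = 0, -48, -24, 262, 125, -99509/40, -97129/80, 63582493/2240, …
ICs: h(0) = 0, h′(0) = -48.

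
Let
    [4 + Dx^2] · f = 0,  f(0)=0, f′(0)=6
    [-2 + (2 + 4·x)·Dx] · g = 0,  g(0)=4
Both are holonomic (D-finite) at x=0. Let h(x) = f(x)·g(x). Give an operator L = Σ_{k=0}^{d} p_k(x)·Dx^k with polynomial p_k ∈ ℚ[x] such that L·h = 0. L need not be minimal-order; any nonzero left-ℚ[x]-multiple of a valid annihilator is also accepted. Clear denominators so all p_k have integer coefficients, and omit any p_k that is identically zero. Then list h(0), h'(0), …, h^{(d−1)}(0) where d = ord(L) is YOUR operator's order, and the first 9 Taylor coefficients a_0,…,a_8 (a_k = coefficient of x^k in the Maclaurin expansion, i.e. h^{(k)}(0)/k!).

f: a_k = 0, 6, 0, -4, 0, 4/5, 0, -8/105, 0, …
g: a_k = 4, 4, -2, 2, -5/2, 7/2, -21/4, 33/4, -429/32, …
h₀=f·g: eliminate ⇒ L₀, order ≤ 2·1.
L = (7 + 16·x + 16·x^2) + (-2 - 4·x)·Dx + (1 + 4·x + 4·x^2)·Dx^2  (order 2).
h: a_k = 0, 24, 24, -28, -4, -19/5, 81/5, -983/42, 7727/210, …
ICs: h(0) = 0, h′(0) = 24.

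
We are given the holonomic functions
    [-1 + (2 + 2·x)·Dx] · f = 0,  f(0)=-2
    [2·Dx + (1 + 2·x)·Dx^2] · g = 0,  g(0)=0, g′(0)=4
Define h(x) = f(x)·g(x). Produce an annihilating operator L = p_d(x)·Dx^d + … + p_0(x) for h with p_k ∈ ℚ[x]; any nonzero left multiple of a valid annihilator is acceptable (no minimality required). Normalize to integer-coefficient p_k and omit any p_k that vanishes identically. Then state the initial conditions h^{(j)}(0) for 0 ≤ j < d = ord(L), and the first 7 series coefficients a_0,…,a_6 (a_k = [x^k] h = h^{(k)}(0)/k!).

L = (-1 + 2·x) + (4 + 4·x)·Dx + (4 + 16·x + 20·x^2 + 8·x^3)·Dx^2  (order 2).
h: a_k = 0, -8, 4, -17/3, 55/6, -3709/240, 4267/160, …
ICs: h(0) = 0, h′(0) = -8.

f: a_k = -2, -1, 1/4, -1/8, 5/64, -7/128, 21/512, …
g: a_k = 0, 4, -4, 16/3, -8, 64/5, -64/3, …
Sym-product of L_f,L_g gives L₀ (≤ ord 2).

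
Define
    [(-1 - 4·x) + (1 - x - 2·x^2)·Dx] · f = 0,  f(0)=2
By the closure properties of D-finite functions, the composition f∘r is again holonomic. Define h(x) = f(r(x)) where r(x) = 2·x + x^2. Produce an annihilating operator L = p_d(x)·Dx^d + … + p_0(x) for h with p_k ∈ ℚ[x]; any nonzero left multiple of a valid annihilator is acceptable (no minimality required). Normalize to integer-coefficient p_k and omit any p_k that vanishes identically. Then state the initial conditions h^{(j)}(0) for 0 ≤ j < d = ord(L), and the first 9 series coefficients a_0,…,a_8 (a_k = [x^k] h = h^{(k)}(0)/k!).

L = (2 + 16·x + 8·x^2) + (-1 + 3·x + 6·x^2 + 2·x^3)·Dx  (order 1).
h: a_k = 2, 4, 26, 104, 478, 2108, 9402, 41808, 186054, …
ICs: h(0) = 2.

f: a_k = 2, 2, 6, 10, 22, 42, 86, 170, 342, …
h₀=f(r): pull back L_f along r ⇒ L₀.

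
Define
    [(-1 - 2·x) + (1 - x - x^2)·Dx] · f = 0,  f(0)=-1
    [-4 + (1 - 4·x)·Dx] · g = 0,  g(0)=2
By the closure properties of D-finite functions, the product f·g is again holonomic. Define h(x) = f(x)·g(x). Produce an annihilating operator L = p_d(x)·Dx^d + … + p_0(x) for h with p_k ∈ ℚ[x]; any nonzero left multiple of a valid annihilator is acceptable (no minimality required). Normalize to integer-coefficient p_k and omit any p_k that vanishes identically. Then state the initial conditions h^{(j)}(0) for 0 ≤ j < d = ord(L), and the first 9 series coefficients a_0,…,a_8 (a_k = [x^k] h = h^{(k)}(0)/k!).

L = (-5 + 6·x + 12·x^2) + (1 - 5·x + 3·x^2 + 4·x^3)·Dx  (order 1).
h: a_k = -2, -10, -44, -182, -738, -2968, -11898, -47634, -190604, …
ICs: h(0) = -2.

f: a_k = -1, -1, -2, -3, -5, -8, -13, -21, -34, …
g: a_k = 2, 8, 32, 128, 512, 2048, 8192, 32768, 131072, …
Sym-product of L_f,L_g gives L₀ (≤ ord 1).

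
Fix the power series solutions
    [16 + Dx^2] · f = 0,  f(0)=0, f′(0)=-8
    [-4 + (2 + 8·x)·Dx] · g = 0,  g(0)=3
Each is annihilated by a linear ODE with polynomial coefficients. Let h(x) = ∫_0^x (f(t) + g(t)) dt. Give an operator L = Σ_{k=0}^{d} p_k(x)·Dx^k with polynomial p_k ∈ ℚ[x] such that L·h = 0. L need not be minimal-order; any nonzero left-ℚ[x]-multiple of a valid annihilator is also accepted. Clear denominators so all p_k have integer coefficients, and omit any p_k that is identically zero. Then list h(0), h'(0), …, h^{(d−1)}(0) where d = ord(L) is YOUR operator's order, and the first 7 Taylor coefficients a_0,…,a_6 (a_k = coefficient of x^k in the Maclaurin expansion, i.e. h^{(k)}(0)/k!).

L = (-224 - 1024·x - 2048·x^2)·Dx + (48 + 704·x + 3072·x^2 + 4096·x^3)·Dx^2 + (-14 - 64·x - 128·x^2)·Dx^3 + (3 + 44·x + 192·x^2 + 256·x^3)·Dx^4  (order 4).
h: a_k = 0, 3, -1, -2, 25/3, -6, 502/45, …
ICs: h(0) = 0, h′(0) = 3, h′′(0) = -2, h′′′(0) = -12.

f: a_k = 0, -8, 0, 64/3, 0, -256/15, 0, …
g: a_k = 3, 6, -6, 12, -30, 84, -252, …
Weyl lclm of L_f,L_g ⇒ L₀ (ord ≤ 3).
h=∫h₀ ⇒ L = L₀·Dx.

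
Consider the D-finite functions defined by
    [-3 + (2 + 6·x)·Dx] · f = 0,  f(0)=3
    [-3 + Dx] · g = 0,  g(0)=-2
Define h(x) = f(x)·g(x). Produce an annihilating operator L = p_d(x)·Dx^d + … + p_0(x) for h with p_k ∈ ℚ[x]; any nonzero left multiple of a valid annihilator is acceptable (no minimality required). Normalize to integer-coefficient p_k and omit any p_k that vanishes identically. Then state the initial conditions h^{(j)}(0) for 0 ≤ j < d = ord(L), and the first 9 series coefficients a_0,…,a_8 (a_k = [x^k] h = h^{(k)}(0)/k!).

L = (-9 - 18·x) + (2 + 6·x)·Dx  (order 1).
h: a_k = -6, -27, -189/4, -459/8, -2673/64, -26001/640, 21627/2560, -2456001/35840, 86498037/573440, …
ICs: h(0) = -6.

f: a_k = 3, 9/2, -27/8, 81/16, -1215/128, 5103/256, -45927/1024, 216513/2048, -8444007/32768, …
g: a_k = -2, -6, -9, -9, -27/4, -81/20, -81/40, -243/280, -729/2240, …
f·g: L₀ = L_f ⊗_s L_g, ord ≤ 1·1.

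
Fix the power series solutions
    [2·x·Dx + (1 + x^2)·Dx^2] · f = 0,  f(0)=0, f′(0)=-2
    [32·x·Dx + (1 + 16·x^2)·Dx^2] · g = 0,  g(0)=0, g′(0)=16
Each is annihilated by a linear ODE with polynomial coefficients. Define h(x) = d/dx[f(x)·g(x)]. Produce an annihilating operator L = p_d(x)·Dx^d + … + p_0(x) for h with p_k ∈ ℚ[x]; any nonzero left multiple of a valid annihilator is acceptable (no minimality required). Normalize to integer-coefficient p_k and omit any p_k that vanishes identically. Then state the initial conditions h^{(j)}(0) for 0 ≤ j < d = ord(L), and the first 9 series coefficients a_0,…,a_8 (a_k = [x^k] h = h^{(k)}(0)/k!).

f: a_k = 0, -2, 0, 2/3, 0, -2/5, 0, 2/7, 0, …
g: a_k = 0, 16, 0, -256/3, 0, 4096/5, 0, -65536/7, 0, …
Product ⇒ symmetric product L₀, ord ≤ 4.
Differentiate: ansatz ord ≤ ord L₀ ⇒ L.
L = (-384·x - 10880·x^3 - 16384·x^5 + 34816·x^7 + 98304·x^9) + (-68 - 3916·x^2 - 19584·x^4 - 14336·x^6 + 121856·x^8 + 147456·x^10)·Dx + (-136·x - 2632·x^3 - 6528·x^5 + 16448·x^7 + 69632·x^9 + 49152·x^11)·Dx^2 + (-1 - 34·x^2 - 305·x^4 + 4880·x^8 + 8704·x^10 + 4096·x^12)·Dx^3  (order 3).
h: a_k = 0, -64, 0, 2176/3, 0, -153152/15, 0, 16219904/105, 0, …
ICs: h(0) = 0, h′(0) = -64, h′′(0) = 0.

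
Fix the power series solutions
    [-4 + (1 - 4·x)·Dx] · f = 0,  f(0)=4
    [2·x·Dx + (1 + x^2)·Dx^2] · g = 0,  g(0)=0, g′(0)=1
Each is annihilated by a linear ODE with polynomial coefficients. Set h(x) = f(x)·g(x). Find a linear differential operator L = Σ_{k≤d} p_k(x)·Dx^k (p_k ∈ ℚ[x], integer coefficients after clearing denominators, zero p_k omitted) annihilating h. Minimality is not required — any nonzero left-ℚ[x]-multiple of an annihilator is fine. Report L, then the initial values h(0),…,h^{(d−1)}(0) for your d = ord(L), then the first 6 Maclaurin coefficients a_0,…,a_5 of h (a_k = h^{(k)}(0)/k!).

f: a_k = 4, 16, 64, 256, 1024, 4096, …
g: a_k = 0, 1, 0, -1/3, 0, 1/5, …
f·g: L₀ = L_f ⊗_s L_g, ord ≤ 1·2.
L = 8·x + (8 - 2·x + 16·x^2)·Dx + (-1 + 4·x - x^2 + 4·x^3)·Dx^2  (order 2).
h: a_k = 0, 4, 16, 188/3, 752/3, 15052/15, …
ICs: h(0) = 0, h′(0) = 4.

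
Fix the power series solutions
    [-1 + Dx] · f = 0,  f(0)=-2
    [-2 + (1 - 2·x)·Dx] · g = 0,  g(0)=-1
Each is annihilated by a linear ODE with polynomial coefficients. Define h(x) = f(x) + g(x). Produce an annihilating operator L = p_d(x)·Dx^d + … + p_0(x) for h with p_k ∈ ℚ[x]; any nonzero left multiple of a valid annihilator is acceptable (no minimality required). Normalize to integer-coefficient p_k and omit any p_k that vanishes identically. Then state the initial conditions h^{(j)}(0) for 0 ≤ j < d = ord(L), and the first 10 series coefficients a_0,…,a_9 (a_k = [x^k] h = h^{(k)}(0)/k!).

f: a_k = -2, -2, -1, -1/3, -1/12, -1/60, -1/360, -1/2520, -1/20160, -1/181440, …
g: a_k = -1, -2, -4, -8, -16, -32, -64, -128, -256, -512, …
f+g: L₀ = lclm(L_f,L_g), ord ≤ 1+1.
L = (6 + 4·x) + (-7 - 4·x + 4·x^2)·Dx + (1 - 4·x^2)·Dx^2  (order 2).
h: a_k = -3, -4, -5, -25/3, -193/12, -1921/60, -23041/360, -322561/2520, -5160961/20160, -92897281/181440, …
ICs: h(0) = -3, h′(0) = -4.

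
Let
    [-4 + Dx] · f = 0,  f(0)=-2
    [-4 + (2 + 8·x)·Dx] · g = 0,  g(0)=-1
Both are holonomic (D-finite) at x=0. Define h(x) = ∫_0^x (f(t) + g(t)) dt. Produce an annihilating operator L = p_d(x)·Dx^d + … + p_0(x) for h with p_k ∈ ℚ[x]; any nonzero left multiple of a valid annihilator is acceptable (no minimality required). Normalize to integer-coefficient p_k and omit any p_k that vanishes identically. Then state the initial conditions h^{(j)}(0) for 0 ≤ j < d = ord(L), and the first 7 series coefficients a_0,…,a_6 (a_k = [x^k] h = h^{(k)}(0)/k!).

f: a_k = -2, -8, -16, -64/3, -64/3, -256/15, -512/45, …
g: a_k = -1, -2, 2, -4, 10, -28, 84, …
L₀ := lclm(L_f,L_g); ord L₀ ≤ 1+1.
h=∫₀ˣh₀: take L = L₀·Dx.
L = (24 + 64·x)·Dx + (-10 - 64·x - 128·x^2)·Dx^2 + (1 + 12·x + 32·x^2)·Dx^3  (order 3).
h: a_k = 0, -3, -5, -14/3, -19/3, -34/15, -338/45, …
ICs: h(0) = 0, h′(0) = -3, h′′(0) = -10.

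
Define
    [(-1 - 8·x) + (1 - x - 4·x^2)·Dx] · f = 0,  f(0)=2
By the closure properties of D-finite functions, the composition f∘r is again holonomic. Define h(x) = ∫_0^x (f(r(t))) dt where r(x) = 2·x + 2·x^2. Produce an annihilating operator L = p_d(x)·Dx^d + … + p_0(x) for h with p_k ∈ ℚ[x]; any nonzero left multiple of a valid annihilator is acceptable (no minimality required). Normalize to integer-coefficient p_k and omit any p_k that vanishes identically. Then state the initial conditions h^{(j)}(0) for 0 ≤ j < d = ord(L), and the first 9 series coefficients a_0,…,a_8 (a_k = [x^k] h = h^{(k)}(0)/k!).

f: a_k = 2, 2, 10, 18, 58, 130, 362, 882, 2330, …
Substitute x→r, Dx→(1/r')Dx; clear ⇒ L₀.
h=∫₀ˣh₀: take L = L₀·Dx.
L = (2 + 36·x + 96·x^2 + 64·x^3)·Dx + (-1 + 2·x + 18·x^2 + 32·x^3 + 16·x^4)·Dx^2  (order 2).
h: a_k = 0, 2, 2, 44/3, 56, 280, 1384, 49680/7, 37152, …
ICs: h(0) = 0, h′(0) = 2.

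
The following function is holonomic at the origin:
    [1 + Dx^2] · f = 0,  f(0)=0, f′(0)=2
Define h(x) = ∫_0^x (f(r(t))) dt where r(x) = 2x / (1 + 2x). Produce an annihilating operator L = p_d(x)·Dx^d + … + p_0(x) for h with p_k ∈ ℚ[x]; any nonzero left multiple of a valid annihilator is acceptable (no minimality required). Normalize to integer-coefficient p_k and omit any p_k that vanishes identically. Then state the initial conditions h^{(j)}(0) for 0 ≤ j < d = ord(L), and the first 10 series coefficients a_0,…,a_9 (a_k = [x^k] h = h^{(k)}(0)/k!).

L = 4·Dx + (4 + 24·x + 48·x^2 + 32·x^3)·Dx^2 + (1 + 8·x + 24·x^2 + 32·x^3 + 16·x^4)·Dx^3  (order 3).
h: a_k = 0, 0, 2, -8/3, 10/3, -16/5, 4/45, 80/7, -13862/315, 50912/405, …
ICs: h(0) = 0, h′(0) = 0, h′′(0) = 4.

f: a_k = 0, 2, 0, -1/3, 0, 1/60, 0, -1/2520, 0, 1/181440, …
Change of var in L_f (x↦r) gives L₀.
h=∫₀ˣh₀: take L = L₀·Dx.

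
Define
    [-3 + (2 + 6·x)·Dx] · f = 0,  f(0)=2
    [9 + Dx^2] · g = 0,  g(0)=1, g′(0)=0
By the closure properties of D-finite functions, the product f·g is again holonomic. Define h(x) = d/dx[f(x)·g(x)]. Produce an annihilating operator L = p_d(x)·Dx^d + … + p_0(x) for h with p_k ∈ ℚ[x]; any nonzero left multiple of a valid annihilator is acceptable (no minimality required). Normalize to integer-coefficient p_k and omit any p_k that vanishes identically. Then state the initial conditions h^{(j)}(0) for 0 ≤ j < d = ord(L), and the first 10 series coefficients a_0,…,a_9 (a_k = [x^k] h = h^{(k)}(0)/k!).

L = (477 + 3888·x + 11016·x^2 + 15552·x^3 + 11664·x^4) + (-12 - 324·x - 1296·x^2 - 1296·x^3)·Dx + (28 + 264·x + 972·x^2 + 1728·x^3 + 1296·x^4)·Dx^2  (order 2).
h: a_k = 3, -45/2, -243/8, 675/16, 5265/128, -84807/1280, 682101/5120, -32110263/71680, 1592138187/1146880, -1366486443/327680, …
ICs: h(0) = 3, h′(0) = -45/2.

f: a_k = 2, 3, -9/4, 27/8, -405/64, 1701/128, -15309/512, 72171/1024, -2814669/16384, 14073345/32768, …
g: a_k = 1, 0, -9/2, 0, 27/8, 0, -81/80, 0, 729/4480, 0, …
Sym-product of L_f,L_g gives L₀ (≤ ord 2).
h₀' ⇒ L via d/dx closure of L₀.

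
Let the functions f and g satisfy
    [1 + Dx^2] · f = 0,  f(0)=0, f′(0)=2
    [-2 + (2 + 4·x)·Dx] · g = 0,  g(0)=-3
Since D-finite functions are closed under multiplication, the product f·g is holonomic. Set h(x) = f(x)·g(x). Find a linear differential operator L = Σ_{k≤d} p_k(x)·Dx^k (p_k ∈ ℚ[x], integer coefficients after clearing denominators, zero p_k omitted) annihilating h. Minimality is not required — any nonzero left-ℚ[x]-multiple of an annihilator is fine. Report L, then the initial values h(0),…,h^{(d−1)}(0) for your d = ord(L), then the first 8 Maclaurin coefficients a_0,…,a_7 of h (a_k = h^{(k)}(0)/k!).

L = (4 + 4·x + 4·x^2) + (-2 - 4·x)·Dx + (1 + 4·x + 4·x^2)·Dx^2  (order 2).
h: a_k = 0, -6, -6, 4, -2, 16/5, -24/5, 764/105, …
ICs: h(0) = 0, h′(0) = -6.

f: a_k = 0, 2, 0, -1/3, 0, 1/60, 0, -1/2520, …
g: a_k = -3, -3, 3/2, -3/2, 15/8, -21/8, 63/16, -99/16, …
Sym-product of L_f,L_g gives L₀ (≤ ord 2).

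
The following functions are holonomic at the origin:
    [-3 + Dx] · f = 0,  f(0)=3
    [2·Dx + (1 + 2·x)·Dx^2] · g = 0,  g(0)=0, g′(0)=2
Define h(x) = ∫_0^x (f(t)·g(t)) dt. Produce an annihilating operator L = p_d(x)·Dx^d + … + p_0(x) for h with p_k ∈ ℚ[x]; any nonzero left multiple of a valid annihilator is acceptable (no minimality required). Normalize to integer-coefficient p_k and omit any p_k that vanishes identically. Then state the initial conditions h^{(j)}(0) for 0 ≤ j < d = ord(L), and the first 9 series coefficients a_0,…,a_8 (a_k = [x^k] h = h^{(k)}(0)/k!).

L = (3 + 18·x)·Dx + (-4 - 12·x)·Dx^2 + (1 + 2·x)·Dx^3  (order 3).
h: a_k = 0, 0, 3, 4, 17/4, 12/5, 83/40, -1/14, 3411/2240, …
ICs: h(0) = 0, h′(0) = 0, h′′(0) = 6.

f: a_k = 3, 9, 27/2, 27/2, 81/8, 243/40, 243/80, 729/560, 2187/4480, …
g: a_k = 0, 2, -2, 8/3, -4, 32/5, -32/3, 128/7, -32, …
L₀ := L_f ⊗_s L_g (sym. prod.), ord ≤ 2.
h=∫h₀ ⇒ L = L₀·Dx.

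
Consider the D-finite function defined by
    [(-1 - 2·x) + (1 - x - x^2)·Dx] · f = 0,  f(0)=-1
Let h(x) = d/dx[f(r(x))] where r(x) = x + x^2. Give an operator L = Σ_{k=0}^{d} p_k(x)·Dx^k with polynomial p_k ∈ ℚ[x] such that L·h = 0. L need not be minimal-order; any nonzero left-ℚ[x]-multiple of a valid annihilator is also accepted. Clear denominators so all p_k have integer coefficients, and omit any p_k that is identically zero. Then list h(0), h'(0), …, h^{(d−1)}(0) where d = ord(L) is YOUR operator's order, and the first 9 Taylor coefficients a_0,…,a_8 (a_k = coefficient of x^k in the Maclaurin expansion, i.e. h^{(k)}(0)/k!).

L = (6 + 24·x + 48·x^2 + 68·x^3 + 84·x^4 + 60·x^5 + 20·x^6) + (-1 - 3·x + 12·x^3 + 25·x^4 + 24·x^5 + 14·x^6 + 4·x^7)·Dx  (order 1).
h: a_k = -1, -6, -21, -64, -185, -516, -1393, -3688, -9612, …
ICs: h(0) = -1.

f: a_k = -1, -1, -2, -3, -5, -8, -13, -21, -34, …
h₀=f(r): pull back L_f along r ⇒ L₀.
Differentiate: ansatz ord ≤ ord L₀ ⇒ L.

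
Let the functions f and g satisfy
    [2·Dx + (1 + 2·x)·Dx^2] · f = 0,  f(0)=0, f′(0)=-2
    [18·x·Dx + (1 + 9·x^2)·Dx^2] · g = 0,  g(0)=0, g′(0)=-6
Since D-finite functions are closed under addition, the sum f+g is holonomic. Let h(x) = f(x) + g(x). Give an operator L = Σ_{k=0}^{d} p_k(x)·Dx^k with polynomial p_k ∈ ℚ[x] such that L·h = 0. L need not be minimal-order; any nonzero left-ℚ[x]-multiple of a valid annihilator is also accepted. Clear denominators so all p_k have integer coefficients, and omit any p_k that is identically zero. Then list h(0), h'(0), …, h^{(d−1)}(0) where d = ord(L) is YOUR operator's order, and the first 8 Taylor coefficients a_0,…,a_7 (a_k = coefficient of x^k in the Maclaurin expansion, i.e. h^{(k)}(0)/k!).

L = (-18 - 108·x + 486·x^2 + 324·x^3)·Dx + (-13 - 36·x + 135·x^2 + 972·x^3 + 648·x^4)·Dx^2 + (-1 + 7·x + 18·x^2 + 81·x^3 + 243·x^4 + 162·x^5)·Dx^3  (order 3).
h: a_k = 0, -8, 2, 46/3, 4, -518/5, 32/3, 4246/7, …
ICs: h(0) = 0, h′(0) = -8, h′′(0) = 4.

f: a_k = 0, -2, 2, -8/3, 4, -32/5, 32/3, -128/7, …
g: a_k = 0, -6, 0, 18, 0, -486/5, 0, 4374/7, …
Sum ⇒ L₀ = lclm(L_f,L_g) in ℚ(x)⟨Dx⟩.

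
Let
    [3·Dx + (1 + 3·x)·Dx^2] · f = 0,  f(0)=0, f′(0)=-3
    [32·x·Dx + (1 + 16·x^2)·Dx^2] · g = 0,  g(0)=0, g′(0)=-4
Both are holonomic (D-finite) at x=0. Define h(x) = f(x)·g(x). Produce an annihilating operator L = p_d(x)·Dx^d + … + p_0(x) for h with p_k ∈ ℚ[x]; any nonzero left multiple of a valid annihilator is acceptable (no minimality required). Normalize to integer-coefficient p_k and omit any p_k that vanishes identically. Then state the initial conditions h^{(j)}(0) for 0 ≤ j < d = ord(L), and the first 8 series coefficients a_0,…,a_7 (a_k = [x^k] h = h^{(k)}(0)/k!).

f: a_k = 0, -3, 9/2, -9, 81/4, -243/5, 243/2, -2187/7, …
g: a_k = 0, -4, 0, 64/3, 0, -1024/5, 0, 16384/7, …
Sym-product of L_f,L_g gives L₀ (≤ ord 4).
L = (15744 + 89280·x + 811008·x^2 + 5299200·x^3 + 13271040·x^4 + 17252352·x^5 + 21233664·x^7)·Dx + (4258 + 91200·x + 775488·x^2 + 4635648·x^3 + 18247680·x^4 + 41140224·x^5 + 46448640·x^6 + 21233664·x^7 + 74317824·x^8)·Dx^2 + (492 + 12548·x + 131328·x^2 + 747968·x^3 + 3219456·x^4 + 10146816·x^5 + 21233664·x^6 + 24920064·x^7 + 21233664·x^8 + 42467328·x^9)·Dx^3 + (73 + 822·x + 6161·x^2 + 34944·x^3 + 151168·x^4 + 500736·x^5 + 1322496·x^6 + 2654208·x^7 + 3244032·x^8 + 3538944·x^9 + 5308416·x^10)·Dx^4  (order 4).
h: a_k = 0, 0, 12, -18, -28, 15, 3084/5, -4878/5, …
ICs: h(0) = 0, h′(0) = 0, h′′(0) = 24, h′′′(0) = -108.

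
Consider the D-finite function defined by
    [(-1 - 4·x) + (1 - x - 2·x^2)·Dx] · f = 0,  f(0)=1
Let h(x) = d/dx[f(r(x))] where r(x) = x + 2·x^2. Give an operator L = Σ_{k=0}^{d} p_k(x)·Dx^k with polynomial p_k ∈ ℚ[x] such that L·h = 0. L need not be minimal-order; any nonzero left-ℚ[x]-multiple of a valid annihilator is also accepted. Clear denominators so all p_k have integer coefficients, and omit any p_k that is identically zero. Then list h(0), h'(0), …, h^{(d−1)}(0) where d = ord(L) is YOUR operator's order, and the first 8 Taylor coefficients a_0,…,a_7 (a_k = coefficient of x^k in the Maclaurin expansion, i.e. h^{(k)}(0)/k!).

f: a_k = 1, 1, 3, 5, 11, 21, 43, 85, …
Substitute x→r, Dx→(1/r')Dx; clear ⇒ L₀.
Differentiate: ansatz ord ≤ ord L₀ ⇒ L.
L = (10 + 72·x + 240·x^2 + 544·x^3 + 1344·x^4 + 1920·x^5 + 1280·x^6) + (-1 - 7·x - 12·x^2 + 32·x^3 + 200·x^4 + 384·x^5 + 448·x^6 + 256·x^7)·Dx  (order 1).
h: a_k = 1, 10, 51, 212, 845, 3342, 12551, 46376, …
ICs: h(0) = 1.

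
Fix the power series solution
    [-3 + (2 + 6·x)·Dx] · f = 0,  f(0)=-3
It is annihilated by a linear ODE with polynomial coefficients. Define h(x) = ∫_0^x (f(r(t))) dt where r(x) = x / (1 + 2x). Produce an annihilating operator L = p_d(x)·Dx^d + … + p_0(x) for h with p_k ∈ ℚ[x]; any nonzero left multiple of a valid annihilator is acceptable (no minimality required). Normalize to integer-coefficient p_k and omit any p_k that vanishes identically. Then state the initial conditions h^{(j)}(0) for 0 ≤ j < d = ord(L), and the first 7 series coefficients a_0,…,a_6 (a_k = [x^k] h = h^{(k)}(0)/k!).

L = -3·Dx + (2 + 14·x + 20·x^2)·Dx^2  (order 2).
h: a_k = 0, -3, -9/4, 33/8, -585/64, 2979/128, -33909/512, …
ICs: h(0) = 0, h′(0) = -3.

f: a_k = -3, -9/2, 27/8, -81/16, 1215/128, -5103/256, 45927/1024, …
f∘r: x↦r, Dx↦Dx/r' in L_f ⇒ L₀.
h=∫h₀ ⇒ L = L₀·Dx.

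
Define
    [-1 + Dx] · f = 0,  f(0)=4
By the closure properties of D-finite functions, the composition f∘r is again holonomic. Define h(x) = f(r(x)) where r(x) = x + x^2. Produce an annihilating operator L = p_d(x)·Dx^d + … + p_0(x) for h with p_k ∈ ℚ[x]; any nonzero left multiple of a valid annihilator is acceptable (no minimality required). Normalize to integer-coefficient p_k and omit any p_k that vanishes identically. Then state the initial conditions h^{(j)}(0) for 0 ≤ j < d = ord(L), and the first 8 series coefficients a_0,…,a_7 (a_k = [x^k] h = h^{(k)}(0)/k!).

f: a_k = 4, 4, 2, 2/3, 1/6, 1/30, 1/180, 1/1260, …
f∘r: x↦r, Dx↦Dx/r' in L_f ⇒ L₀.
L = (-1 - 2·x) + Dx  (order 1).
h: a_k = 4, 4, 6, 14/3, 25/6, 27/10, 331/180, 1303/1260, …
ICs: h(0) = 4.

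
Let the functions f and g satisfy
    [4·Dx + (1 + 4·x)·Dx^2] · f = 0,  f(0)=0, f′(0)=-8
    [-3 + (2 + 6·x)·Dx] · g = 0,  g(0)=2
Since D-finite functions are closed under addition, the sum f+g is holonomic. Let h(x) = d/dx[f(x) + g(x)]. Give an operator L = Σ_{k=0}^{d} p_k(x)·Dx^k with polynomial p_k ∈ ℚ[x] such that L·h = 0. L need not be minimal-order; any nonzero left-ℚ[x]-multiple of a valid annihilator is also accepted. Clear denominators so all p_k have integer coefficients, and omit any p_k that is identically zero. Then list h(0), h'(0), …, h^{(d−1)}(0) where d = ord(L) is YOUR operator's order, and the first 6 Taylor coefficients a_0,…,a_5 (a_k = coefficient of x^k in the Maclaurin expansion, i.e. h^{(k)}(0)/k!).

f: a_k = 0, -8, 16, -128/3, 128, -2048/5, …
g: a_k = 2, 3, -9/4, 27/8, -405/64, 1701/128, …
h₀=f+g: left-lcm gives L₀, ord ≤ 3.
Derive L from L₀ (diff closure).
L = (84 + 144·x) + (101 + 552·x + 720·x^2)·Dx + (10 + 94·x + 288·x^2 + 288·x^3)·Dx^2  (order 2).
h: a_k = -5, 55/2, -943/8, 7787/16, -253639/128, 2051225/256, …
ICs: h(0) = -5, h′(0) = 55/2.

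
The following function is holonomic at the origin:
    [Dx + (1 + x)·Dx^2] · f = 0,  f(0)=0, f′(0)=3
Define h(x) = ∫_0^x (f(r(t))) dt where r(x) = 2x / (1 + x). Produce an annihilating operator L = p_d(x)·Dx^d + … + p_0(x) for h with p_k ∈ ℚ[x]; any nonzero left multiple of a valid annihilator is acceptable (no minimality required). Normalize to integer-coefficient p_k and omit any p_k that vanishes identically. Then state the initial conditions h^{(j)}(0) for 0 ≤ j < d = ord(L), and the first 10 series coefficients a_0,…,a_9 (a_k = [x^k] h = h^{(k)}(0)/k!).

f: a_k = 0, 3, -3/2, 1, -3/4, 3/5, -1/2, 3/7, -3/8, 1/3, …
Change of var in L_f (x↦r) gives L₀.
Integrate: L := L₀·Dx.
L = (4 + 6·x)·Dx^2 + (1 + 4·x + 3·x^2)·Dx^3  (order 3).
h: a_k = 0, 0, 3, -4, 13/2, -12, 121/5, -52, 3279/28, -820/3, …
ICs: h(0) = 0, h′(0) = 0, h′′(0) = 6.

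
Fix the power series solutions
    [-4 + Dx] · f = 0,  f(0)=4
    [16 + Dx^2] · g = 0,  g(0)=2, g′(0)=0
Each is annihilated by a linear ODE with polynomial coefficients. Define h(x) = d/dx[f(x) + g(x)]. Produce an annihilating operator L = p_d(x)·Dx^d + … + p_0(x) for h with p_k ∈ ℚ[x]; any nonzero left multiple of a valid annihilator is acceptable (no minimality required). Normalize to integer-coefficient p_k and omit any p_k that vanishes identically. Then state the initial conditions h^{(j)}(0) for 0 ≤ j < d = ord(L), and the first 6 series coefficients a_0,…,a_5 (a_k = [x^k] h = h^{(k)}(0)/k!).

L = 64 - 16·Dx + 4·Dx^2 - Dx^3  (order 3).
h: a_k = 16, 32, 128, 256, 512/3, 1024/15, …
ICs: h(0) = 16, h′(0) = 32, h′′(0) = 256.

f: a_k = 4, 16, 32, 128/3, 128/3, 512/15, …
g: a_k = 2, 0, -16, 0, 64/3, 0, …
f+g: L₀ = lclm(L_f,L_g), ord ≤ 1+2.
h=h₀': d/dx-closure on L₀ ⇒ L.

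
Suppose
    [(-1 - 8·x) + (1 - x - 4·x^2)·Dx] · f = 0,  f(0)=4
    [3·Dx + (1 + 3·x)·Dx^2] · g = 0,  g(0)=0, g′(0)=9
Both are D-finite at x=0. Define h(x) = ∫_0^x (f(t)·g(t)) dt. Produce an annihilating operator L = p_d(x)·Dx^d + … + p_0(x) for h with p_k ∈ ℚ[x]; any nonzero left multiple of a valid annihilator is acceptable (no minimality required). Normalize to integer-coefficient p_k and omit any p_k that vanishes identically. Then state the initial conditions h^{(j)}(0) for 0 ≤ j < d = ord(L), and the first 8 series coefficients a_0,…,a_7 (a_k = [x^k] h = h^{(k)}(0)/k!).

f: a_k = 4, 4, 20, 36, 116, 260, 724, 1764, …
g: a_k = 0, 9, -27/2, 27, -243/4, 729/5, -729/2, 6561/7, …
f·g: L₀ = L_f ⊗_s L_g, ord ≤ 1·2.
h=∫h₀ ⇒ L = L₀·Dx.
L = (11 + 48·x)·Dx + (-1 + 25·x + 60·x^2)·Dx^2 + (-1 - 2·x + 7·x^2 + 12·x^3)·Dx^3  (order 3).
h: a_k = 0, 0, 18, -6, 117/2, -81/5, 2397/10, -1719/35, …
ICs: h(0) = 0, h′(0) = 0, h′′(0) = 36.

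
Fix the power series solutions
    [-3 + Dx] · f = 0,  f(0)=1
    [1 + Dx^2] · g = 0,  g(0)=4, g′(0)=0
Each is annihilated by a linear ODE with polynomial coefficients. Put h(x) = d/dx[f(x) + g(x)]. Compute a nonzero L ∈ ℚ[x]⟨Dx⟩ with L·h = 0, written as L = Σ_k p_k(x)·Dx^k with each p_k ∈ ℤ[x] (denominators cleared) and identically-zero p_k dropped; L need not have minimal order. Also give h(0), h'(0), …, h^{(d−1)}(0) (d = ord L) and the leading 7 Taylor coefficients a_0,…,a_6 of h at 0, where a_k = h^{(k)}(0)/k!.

L = 3 - Dx + 3·Dx^2 - Dx^3  (order 3).
h: a_k = 3, 5, 27/2, 85/6, 81/8, 145/24, 243/80, …
ICs: h(0) = 3, h′(0) = 5, h′′(0) = 27.

f: a_k = 1, 3, 9/2, 9/2, 27/8, 81/40, 81/80, …
g: a_k = 4, 0, -2, 0, 1/6, 0, -1/180, …
Sum ⇒ L₀ = lclm(L_f,L_g) in ℚ(x)⟨Dx⟩.
h₀' ⇒ L via d/dx closure of L₀.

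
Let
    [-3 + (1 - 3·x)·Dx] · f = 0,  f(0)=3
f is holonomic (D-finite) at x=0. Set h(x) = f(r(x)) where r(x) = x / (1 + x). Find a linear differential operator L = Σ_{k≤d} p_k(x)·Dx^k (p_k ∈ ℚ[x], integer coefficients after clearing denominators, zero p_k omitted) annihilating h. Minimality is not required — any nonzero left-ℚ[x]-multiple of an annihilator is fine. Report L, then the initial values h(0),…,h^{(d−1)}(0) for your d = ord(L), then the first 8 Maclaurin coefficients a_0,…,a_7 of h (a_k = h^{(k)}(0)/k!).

L = 3 + (-1 + x + 2·x^2)·Dx  (order 1).
h: a_k = 3, 9, 18, 36, 72, 144, 288, 576, …
ICs: h(0) = 3.

f: a_k = 3, 9, 27, 81, 243, 729, 2187, 6561, …
h₀=f(r): pull back L_f along r ⇒ L₀.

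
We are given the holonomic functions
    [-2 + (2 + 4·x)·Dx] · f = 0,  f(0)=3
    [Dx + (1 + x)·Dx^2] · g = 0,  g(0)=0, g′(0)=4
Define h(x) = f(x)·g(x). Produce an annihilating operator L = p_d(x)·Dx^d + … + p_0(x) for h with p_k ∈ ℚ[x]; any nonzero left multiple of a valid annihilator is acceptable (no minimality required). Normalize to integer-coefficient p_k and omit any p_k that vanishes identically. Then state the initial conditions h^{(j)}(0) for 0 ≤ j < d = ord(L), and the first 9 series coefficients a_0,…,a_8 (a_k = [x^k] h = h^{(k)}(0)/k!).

f: a_k = 3, 3, -3/2, 3/2, -15/8, 21/8, -63/16, 99/16, -1287/128, …
g: a_k = 0, 4, -2, 4/3, -1, 4/5, -2/3, 4/7, -1/2, …
f·g: L₀ = L_f ⊗_s L_g, ord ≤ 1·2.
L = (2 + x) + (-1 - 2·x)·Dx + (1 + 5·x + 8·x^2 + 4·x^3)·Dx^2  (order 2).
h: a_k = 0, 12, 6, -8, 10, -131/10, 363/20, -927/35, 2829/70, …
ICs: h(0) = 0, h′(0) = 12.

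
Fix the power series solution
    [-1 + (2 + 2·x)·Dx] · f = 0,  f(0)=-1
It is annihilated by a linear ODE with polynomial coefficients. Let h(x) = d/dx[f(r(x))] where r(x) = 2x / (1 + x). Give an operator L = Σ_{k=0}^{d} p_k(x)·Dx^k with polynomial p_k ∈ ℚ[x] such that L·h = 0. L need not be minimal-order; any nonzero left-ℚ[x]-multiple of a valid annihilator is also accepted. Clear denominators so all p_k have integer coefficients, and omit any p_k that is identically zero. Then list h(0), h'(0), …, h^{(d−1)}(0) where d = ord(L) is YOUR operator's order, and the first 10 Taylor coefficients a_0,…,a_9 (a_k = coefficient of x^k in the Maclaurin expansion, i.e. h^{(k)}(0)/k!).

f: a_k = -1, -1/2, 1/8, -1/16, 5/128, -7/256, 21/1024, -33/2048, 429/32768, -715/65536, …
Substitute x→r, Dx→(1/r')Dx; clear ⇒ L₀.
Derive L from L₀ (diff closure).
L = (-3 - 6·x) + (-1 - 4·x - 3·x^2)·Dx  (order 1).
h: a_k = -1, 3, -15/2, 37/2, -375/8, 981/8, -5271/16, 14445/16, -321291/128, 902785/128, …
ICs: h(0) = -1.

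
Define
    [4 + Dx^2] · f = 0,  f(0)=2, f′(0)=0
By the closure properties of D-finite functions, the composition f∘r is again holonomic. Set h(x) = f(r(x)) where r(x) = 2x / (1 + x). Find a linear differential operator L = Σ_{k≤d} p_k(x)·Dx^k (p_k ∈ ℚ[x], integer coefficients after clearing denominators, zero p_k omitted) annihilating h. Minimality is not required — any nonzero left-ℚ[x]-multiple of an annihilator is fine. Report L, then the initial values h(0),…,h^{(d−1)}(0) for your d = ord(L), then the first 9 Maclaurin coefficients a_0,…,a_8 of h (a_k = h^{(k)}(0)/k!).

f: a_k = 2, 0, -4, 0, 4/3, 0, -8/45, 0, 4/315, …
Change of var in L_f (x↦r) gives L₀.
L = 16 + (2 + 6·x + 6·x^2 + 2·x^3)·Dx + (1 + 4·x + 6·x^2 + 4·x^3 + x^4)·Dx^2  (order 2).
h: a_k = 2, 0, -16, 32, -80/3, -64/3, 5488/45, -1312/5, 25136/63, …
ICs: h(0) = 2, h′(0) = 0.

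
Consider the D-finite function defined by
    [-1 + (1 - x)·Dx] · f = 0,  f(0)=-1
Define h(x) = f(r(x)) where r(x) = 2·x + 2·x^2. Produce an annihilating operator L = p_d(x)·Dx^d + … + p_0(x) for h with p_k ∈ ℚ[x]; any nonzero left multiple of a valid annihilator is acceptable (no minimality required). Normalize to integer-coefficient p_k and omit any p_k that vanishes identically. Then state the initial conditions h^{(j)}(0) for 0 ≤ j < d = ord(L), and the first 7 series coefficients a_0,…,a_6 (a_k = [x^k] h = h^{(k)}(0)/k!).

f: a_k = -1, -1, -1, -1, -1, -1, -1, …
Change of var in L_f (x↦r) gives L₀.
L = (2 + 4·x) + (-1 + 2·x + 2·x^2)·Dx  (order 1).
h: a_k = -1, -2, -6, -16, -44, -120, -328, …
ICs: h(0) = -1.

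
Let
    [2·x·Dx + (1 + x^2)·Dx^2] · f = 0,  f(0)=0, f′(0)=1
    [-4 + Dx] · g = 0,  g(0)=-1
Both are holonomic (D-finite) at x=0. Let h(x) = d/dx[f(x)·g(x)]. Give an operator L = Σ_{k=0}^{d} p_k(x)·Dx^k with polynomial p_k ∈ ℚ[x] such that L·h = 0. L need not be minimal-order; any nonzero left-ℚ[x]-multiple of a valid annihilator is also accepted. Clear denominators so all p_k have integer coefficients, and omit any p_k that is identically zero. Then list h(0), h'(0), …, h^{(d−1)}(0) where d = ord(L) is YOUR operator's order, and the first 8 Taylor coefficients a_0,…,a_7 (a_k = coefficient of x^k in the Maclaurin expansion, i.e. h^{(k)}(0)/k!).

f: a_k = 0, 1, 0, -1/3, 0, 1/5, 0, -1/7, …
g: a_k = -1, -4, -8, -32/3, -32/3, -128/15, -256/45, -1024/315, …
f·g: L₀ = L_f ⊗_s L_g, ord ≤ 2·1.
Differentiate: ansatz ord ≤ ord L₀ ⇒ L.
L = (28 - 32·x + 76·x^2 - 32·x^3 + 32·x^4) + (-15 + 12·x - 35·x^2 + 12·x^3 - 16·x^4)·Dx + (2 - x + 4·x^2 - x^3 + 2·x^4)·Dx^2  (order 2).
h: a_k = -1, -8, -23, -112/3, -41, -104/3, -377/15, -992/63, …
ICs: h(0) = -1, h′(0) = -8.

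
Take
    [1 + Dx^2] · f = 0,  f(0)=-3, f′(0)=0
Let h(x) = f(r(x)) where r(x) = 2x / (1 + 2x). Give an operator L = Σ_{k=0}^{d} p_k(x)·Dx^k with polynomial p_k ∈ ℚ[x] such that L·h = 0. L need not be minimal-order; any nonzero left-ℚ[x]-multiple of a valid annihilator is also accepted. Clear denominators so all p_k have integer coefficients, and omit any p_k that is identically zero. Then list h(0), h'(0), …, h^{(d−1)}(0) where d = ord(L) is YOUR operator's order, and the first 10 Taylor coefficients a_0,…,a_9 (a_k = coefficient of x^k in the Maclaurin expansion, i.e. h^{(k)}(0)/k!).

f: a_k = -3, 0, 3/2, 0, -1/8, 0, 1/240, 0, -1/13440, 0, …
L₀ from L_f via x↦r, Dx↦r'^{-1}Dx.
L = 4 + (4 + 24·x + 48·x^2 + 32·x^3)·Dx + (1 + 8·x + 24·x^2 + 32·x^3 + 16·x^4)·Dx^2  (order 2).
h: a_k = -3, 0, 6, -24, 70, -176, 6004/15, -4176/5, 33398/21, -281312/105, …
ICs: h(0) = -3, h′(0) = 0.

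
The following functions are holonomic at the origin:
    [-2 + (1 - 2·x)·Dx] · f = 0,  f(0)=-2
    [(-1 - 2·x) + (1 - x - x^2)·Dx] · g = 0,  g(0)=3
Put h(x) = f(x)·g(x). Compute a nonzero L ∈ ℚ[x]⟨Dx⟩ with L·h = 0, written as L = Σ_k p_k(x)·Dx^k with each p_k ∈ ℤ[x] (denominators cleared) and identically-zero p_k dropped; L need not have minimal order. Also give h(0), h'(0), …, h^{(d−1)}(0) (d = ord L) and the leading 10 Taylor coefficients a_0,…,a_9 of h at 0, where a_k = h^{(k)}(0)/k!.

L = (-3 + 2·x + 6·x^2) + (1 - 3·x + x^2 + 2·x^3)·Dx  (order 1).
h: a_k = -6, -18, -48, -114, -258, -564, -1206, -2538, -5280, -10890, …
ICs: h(0) = -6.

f: a_k = -2, -4, -8, -16, -32, -64, -128, -256, -512, -1024, …
g: a_k = 3, 3, 6, 9, 15, 24, 39, 63, 102, 165, …
L₀ := L_f ⊗_s L_g (sym. prod.), ord ≤ 1.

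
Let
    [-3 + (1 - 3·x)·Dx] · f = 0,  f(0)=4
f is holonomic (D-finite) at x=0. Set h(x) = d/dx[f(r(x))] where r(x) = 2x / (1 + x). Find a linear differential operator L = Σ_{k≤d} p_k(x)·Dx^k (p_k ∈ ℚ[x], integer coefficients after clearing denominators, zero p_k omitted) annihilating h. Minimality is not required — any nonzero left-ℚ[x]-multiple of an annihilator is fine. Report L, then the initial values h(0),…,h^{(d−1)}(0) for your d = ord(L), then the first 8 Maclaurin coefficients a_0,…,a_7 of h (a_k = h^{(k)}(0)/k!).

L = 10 + (-1 + 5·x)·Dx  (order 1).
h: a_k = 24, 240, 1800, 12000, 75000, 450000, 2625000, 15000000, …
ICs: h(0) = 24.

f: a_k = 4, 12, 36, 108, 324, 972, 2916, 8748, …
Substitute x→r, Dx→(1/r')Dx; clear ⇒ L₀.
Differentiate: ansatz ord ≤ ord L₀ ⇒ L.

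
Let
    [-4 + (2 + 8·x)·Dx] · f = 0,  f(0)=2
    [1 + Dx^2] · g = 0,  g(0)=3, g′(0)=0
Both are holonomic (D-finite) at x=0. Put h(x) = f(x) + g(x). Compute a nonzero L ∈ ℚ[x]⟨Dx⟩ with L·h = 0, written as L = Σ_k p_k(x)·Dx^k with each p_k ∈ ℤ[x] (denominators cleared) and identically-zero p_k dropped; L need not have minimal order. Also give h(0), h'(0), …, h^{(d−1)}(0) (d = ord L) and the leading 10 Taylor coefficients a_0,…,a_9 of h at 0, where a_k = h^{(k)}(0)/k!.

f: a_k = 2, 4, -4, 8, -20, 56, -168, 528, -1716, 5720, …
g: a_k = 3, 0, -3/2, 0, 1/8, 0, -1/240, 0, 1/13440, 0, …
L₀ := lclm(L_f,L_g); ord L₀ ≤ 1+2.
L = (-26 - 16·x - 32·x^2) + (-3 - 4·x + 48·x^2 + 64·x^3)·Dx + (-26 - 16·x - 32·x^2)·Dx^2 + (-3 - 4·x + 48·x^2 + 64·x^3)·Dx^3  (order 3).
h: a_k = 5, 4, -11/2, 8, -159/8, 56, -40321/240, 528, -23063039/13440, 5720, …
ICs: h(0) = 5, h′(0) = 4, h′′(0) = -11.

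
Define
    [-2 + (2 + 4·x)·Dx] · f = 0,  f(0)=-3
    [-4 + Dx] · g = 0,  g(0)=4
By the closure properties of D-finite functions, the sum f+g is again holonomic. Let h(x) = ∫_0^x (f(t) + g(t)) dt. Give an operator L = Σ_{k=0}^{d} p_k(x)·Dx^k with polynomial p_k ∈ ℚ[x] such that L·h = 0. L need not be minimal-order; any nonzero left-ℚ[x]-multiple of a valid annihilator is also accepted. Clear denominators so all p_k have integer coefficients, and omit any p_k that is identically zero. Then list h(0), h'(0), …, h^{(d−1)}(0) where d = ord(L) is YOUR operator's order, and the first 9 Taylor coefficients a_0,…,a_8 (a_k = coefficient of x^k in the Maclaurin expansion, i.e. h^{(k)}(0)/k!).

f: a_k = -3, -3, 3/2, -3/2, 15/8, -21/8, 63/16, -99/16, 1287/128, …
g: a_k = 4, 16, 32, 128/3, 128/3, 512/15, 1024/45, 4096/315, 2048/315, …
Sum ⇒ L₀ = lclm(L_f,L_g) in ℚ(x)⟨Dx⟩.
h=∫h₀ ⇒ L = L₀·Dx.
L = (20 + 32·x)·Dx + (-17 - 64·x - 64·x^2)·Dx^2 + (3 + 14·x + 16·x^2)·Dx^3  (order 3).
h: a_k = 0, 1, 13/2, 67/6, 247/24, 1069/120, 3781/720, 19219/5040, 34351/40320, …
ICs: h(0) = 0, h′(0) = 1, h′′(0) = 13.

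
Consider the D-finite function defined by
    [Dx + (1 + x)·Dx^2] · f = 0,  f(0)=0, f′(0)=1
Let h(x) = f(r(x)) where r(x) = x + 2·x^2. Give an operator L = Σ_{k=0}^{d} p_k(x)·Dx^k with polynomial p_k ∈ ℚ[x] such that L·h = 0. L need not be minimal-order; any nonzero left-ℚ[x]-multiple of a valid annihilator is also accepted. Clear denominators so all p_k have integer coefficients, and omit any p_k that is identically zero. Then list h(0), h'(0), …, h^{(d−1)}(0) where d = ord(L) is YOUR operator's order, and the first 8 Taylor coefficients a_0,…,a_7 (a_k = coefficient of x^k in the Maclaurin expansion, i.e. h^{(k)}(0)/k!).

L = (-3 + 4·x + 8·x^2)·Dx + (1 + 5·x + 6·x^2 + 8·x^3)·Dx^2  (order 2).
h: a_k = 0, 1, 3/2, -5/3, -1/4, 11/5, -3/2, -13/7, …
ICs: h(0) = 0, h′(0) = 1.

f: a_k = 0, 1, -1/2, 1/3, -1/4, 1/5, -1/6, 1/7, …
Substitute x→r, Dx→(1/r')Dx; clear ⇒ L₀.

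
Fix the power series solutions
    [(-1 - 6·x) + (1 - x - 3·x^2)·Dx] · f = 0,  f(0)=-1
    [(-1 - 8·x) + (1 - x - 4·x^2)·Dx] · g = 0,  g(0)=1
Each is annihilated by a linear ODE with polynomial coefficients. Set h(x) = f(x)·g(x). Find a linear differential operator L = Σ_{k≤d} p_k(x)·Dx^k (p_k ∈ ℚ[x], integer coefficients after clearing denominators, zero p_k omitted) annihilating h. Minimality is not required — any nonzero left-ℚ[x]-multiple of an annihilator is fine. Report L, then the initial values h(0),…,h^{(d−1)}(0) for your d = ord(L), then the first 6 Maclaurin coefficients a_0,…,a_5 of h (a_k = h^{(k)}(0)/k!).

f: a_k = -1, -1, -4, -7, -19, -40, …
g: a_k = 1, 1, 5, 9, 29, 65, …
Product ⇒ symmetric product L₀, ord ≤ 1.
L = (-2 - 12·x + 21·x^2 + 48·x^3) + (1 - 2·x - 6·x^2 + 7·x^3 + 12·x^4)·Dx  (order 1).
h: a_k = -1, -2, -10, -25, -84, -224, …
ICs: h(0) = -1.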